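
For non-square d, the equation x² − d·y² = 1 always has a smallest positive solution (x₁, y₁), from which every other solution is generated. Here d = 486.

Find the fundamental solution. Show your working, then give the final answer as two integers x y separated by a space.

d=486: √d = [22; 22,44] (ℓ=2, even), read p_1/q_1
i=0: a=22 ⇒ p=22, q=1
i=1: a=22 ⇒ p=485, q=22
fundamental: x₁=485, y₁=22  (since 235225 − 486·484 = 1)

485 22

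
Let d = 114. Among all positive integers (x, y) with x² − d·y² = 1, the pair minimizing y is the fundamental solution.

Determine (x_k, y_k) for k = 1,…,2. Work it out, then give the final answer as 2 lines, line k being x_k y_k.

√114 → a₀=10, period (1,2,10,2,1,20); ℓ=6 even so k=5
k=0  a_k=10  p_k/q_k = 10/1
k=1  a_k=1  p_k/q_k = 11/1
…
k=4  a_k=2  p_k/q_k = 694/65
k=5  a_k=1  p_k/q_k = 1025/96
→ (1025, 96).  Check: 1025²=1050625, 114·96²=1050624, difference 1.
(1025+96√114)^2 = 2101249 + 196800√114

1025 96
2101249 196800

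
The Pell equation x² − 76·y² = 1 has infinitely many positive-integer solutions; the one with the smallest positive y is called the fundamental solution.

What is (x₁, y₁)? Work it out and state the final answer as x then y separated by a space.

d=76: √d = [8; 1,2,1,1,5,4,5,1,1,2,1,16] (ℓ=12, even), read p_11/q_11
step 0: (8, 1)  from 8·(1,0) + (0,1)
step 1: (9, 1)  from 1·(8,1) + (1,0)
step 2: (26, 3)  from 2·(9,1) + (8,1)
step 3: (35, 4)  from 1·(26,3) + (9,1)
…
step 6: (1421, 163)  from 4·(340,39) + (61,7)
step 7: (7445, 854)  from 5·(1421,163) + (340,39)
step 8: (8866, 1017)  from 1·(7445,854) + (1421,163)
…
step 10: (41488, 4759)  from 2·(16311,1871) + (8866,1017)
step 11: (57799, 6630)  from 1·(41488,4759) + (16311,1871)
(x₁, y₁) = (57799, 6630);  57799² − 76·6630² = 1 ✓

57799 6630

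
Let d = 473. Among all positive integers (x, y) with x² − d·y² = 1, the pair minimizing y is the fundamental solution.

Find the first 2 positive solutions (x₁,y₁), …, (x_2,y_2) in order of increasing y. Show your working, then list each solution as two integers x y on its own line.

√473 → a₀=21, period (1,2,1,42); ℓ=4 even so k=3
i=0: a=21 ⇒ p=21, q=1
i=1: a=1 ⇒ p=22, q=1
i=2: a=2 ⇒ p=65, q=3
i=3: a=1 ⇒ p=87, q=4
fundamental: x₁=87, y₁=4  (since 7569 − 473·16 = 1)
(87+4√473)^2 = 15137 + 696√473

87 4
15137 696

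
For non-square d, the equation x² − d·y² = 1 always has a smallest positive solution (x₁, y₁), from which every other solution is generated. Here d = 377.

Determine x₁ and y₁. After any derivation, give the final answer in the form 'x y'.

√377 = [19; 2,2,2,38, …], period ℓ=4 (even) → k=3
i=0: a=19 ⇒ p=19, q=1
…
i=2: a=2 ⇒ p=97, q=5
i=3: a=2 ⇒ p=233, q=12
fundamental: x₁=233, y₁=12  (since 54289 − 377·144 = 1)

233 12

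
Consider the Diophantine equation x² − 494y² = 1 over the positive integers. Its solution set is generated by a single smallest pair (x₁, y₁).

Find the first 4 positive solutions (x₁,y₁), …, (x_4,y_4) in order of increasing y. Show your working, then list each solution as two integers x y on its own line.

[22; 4,2,2,1,2,1,2,2,4,44] for √494; ℓ=10 ⇒ convergent index 9
a_0=22:  p_0=22·1+0=22,  q_0=22·0+1=1
a_1=4:  p_1=4·22+1=89,  q_1=4·1+0=4
a_2=2:  p_2=2·89+22=200,  q_2=2·4+1=9
a_3=2:  p_3=2·200+89=489,  q_3=2·9+4=22
…
a_5=2:  p_5=2·689+489=1867,  q_5=2·31+22=84
a_6=1:  p_6=1·1867+689=2556,  q_6=1·84+31=115
…
a_8=2:  p_8=2·6979+2556=16514,  q_8=2·314+115=743
a_9=4:  p_9=4·16514+6979=73035,  q_9=4·743+314=3286
fundamental: x₁=73035, y₁=3286  (since 5334111225 − 494·10797796 = 1)
n=2: (73035,3286)∘(73035,3286) = (73035·73035+494·3286·3286, 73035·3286+3286·73035) = (10668222449,479986020)
n=3: (10668222449,479986020)∘(73035,3286) = (73035·10668222449+494·3286·479986020, 73035·479986020+3286·10668222449) = (1558307253052395,70111557938114)
n=4: (1558307253052395,70111557938114)∘(73035,3286) = (73035·1558307253052395+494·3286·70111557938114, 73035·70111557938114+3286·1558307253052395) = (227621940442695115201,10241195267540325960)

73035 3286
10668222449 479986020
1558307253052395 70111557938114
227621940442695115201 10241195267540325960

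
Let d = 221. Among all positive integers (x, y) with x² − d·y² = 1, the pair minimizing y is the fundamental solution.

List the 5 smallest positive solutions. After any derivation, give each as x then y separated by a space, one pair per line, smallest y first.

[14; 1,6,2,6,1,28] for √221; ℓ=6 ⇒ convergent index 5
step 0: (14, 1)  from 14·(1,0) + (0,1)
…
step 3: (223, 15)  from 2·(104,7) + (15,1)
step 4: (1442, 97)  from 6·(223,15) + (104,7)
step 5: (1665, 112)  from 1·(1442,97) + (223,15)
fundamental: x₁=1665, y₁=112  (since 2772225 − 221·12544 = 1)
(1665+112√221)^2 = 5544449 + 372960√221
(1665+112√221)^3 = 18463013505 + 1241956688√221
(1665+112√221)^4 = 61481829427201 + 4135715398080√221
(1665+112√221)^5 = 204734473529565825 + 13771931033649712√221

1665 112
5544449 372960
18463013505 1241956688
61481829427201 4135715398080
204734473529565825 13771931033649712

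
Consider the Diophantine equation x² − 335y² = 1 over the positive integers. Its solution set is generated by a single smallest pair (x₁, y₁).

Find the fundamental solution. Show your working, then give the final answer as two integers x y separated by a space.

d=335: √d = [18; 3,3,3,36] (ℓ=4, even), read p_3/q_3
k=0  a_k=18  p_k/q_k = 18/1
…
k=2  a_k=3  p_k/q_k = 183/10
k=3  a_k=3  p_k/q_k = 604/33
(x₁, y₁) = (604, 33);  604² − 335·33² = 1 ✓

604 33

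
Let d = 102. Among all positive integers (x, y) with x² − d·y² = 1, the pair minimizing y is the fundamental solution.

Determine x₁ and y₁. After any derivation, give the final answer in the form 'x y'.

d=102: √d = [10; 10,20] (ℓ=2, even), read p_1/q_1
i=0: a=10 ⇒ p=10, q=1
i=1: a=10 ⇒ p=101, q=10
fundamental: x₁=101, y₁=10  (since 10201 − 102·100 = 1)

101 10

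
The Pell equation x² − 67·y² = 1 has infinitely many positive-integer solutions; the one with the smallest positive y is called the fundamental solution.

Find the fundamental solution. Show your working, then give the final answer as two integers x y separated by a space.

√67 → a₀=8, period (5,2,1,1,7,1,1,2,5,16); ℓ=10 even so k=9
a_0=8:  p_0=8·1+0=8,  q_0=8·0+1=1
…
a_2=2:  p_2=2·41+8=90,  q_2=2·5+1=11
…
a_5=7:  p_5=7·221+131=1678,  q_5=7·27+16=205
…
a_8=2:  p_8=2·3577+1899=9053,  q_8=2·437+232=1106
a_9=5:  p_9=5·9053+3577=48842,  q_9=5·1106+437=5967
→ (48842, 5967).  Check: 48842²=2385540964, 67·5967²=2385540963, difference 1.

48842 5967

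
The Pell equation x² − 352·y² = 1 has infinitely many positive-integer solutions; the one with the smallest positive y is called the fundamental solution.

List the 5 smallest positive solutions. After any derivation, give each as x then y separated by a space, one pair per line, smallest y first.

77617 4137
12048797377 642203058
1870383011943601 99691749501435
290347036464004160257 15475549041463557732
45071731856582838801391537 2402331379802862171467853

d=352: √d = [18; 1,3,5,9,5,3,1,36] (ℓ=8, even), read p_7/q_7
step 0: (18, 1)  from 18·(1,0) + (0,1)
…
step 2: (75, 4)  from 3·(19,1) + (18,1)
step 3: (394, 21)  from 5·(75,4) + (19,1)
…
step 6: (59118, 3151)  from 3·(18499,986) + (3621,193)
step 7: (77617, 4137)  from 1·(59118,3151) + (18499,986)
fundamental: x₁=77617, y₁=4137  (since 6024398689 − 352·17114769 = 1)
(x_2, y_2) = (77617·77617 + 352·4137·4137, 77617·4137 + 4137·77617) = (12048797377, 642203058)
(x_3, y_3) = (77617·12048797377 + 352·4137·642203058, 77617·642203058 + 4137·12048797377) = (1870383011943601, 99691749501435)
(x_4, y_4) = (77617·1870383011943601 + 352·4137·99691749501435, 77617·99691749501435 + 4137·1870383011943601) = (290347036464004160257, 15475549041463557732)
(x_5, y_5) = (77617·290347036464004160257 + 352·4137·15475549041463557732, 77617·15475549041463557732 + 4137·290347036464004160257) = (45071731856582838801391537, 2402331379802862171467853)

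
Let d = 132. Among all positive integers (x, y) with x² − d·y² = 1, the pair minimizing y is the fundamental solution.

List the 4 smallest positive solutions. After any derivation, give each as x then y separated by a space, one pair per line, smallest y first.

23 2
1057 92
48599 4230
2234497 194488

d=132: √d = [11; 2,22] (ℓ=2, even), read p_1/q_1
i=0: a=11 ⇒ p=11, q=1
i=1: a=2 ⇒ p=23, q=2
fundamental: x₁=23, y₁=2  (since 529 − 132·4 = 1)
k=2:  x_2 = 23·23+132·2·2 = 1057,  y_2 = 23·2+2·23 = 92
k=3:  x_3 = 23·1057+132·2·92 = 48599,  y_3 = 23·92+2·1057 = 4230
k=4:  x_4 = 23·48599+132·2·4230 = 2234497,  y_4 = 23·4230+2·48599 = 194488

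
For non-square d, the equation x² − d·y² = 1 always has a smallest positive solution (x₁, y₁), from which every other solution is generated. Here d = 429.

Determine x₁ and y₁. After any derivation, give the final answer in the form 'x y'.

1524095 73584

√429 → a₀=20, period (1,2,2,9,1,12,1,9,2,2,1,40); ℓ=12 even so k=11
k=0  a_k=20  p_k/q_k = 20/1
k=1  a_k=1  p_k/q_k = 21/1
…
k=10  a_k=2  p_k/q_k = 1085636/52415
k=11  a_k=1  p_k/q_k = 1524095/73584
(x₁, y₁) = (1524095, 73584);  1524095² − 429·73584² = 1 ✓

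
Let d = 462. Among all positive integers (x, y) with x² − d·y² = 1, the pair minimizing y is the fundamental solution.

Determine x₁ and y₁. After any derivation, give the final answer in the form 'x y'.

43 2

√462 = [21; 2,42, …], period ℓ=2 (even) → k=1
a_0=21:  p_0=21·1+0=21,  q_0=21·0+1=1
a_1=2:  p_1=2·21+1=43,  q_1=2·1+0=2
(x₁, y₁) = (43, 2);  43² − 462·2² = 1 ✓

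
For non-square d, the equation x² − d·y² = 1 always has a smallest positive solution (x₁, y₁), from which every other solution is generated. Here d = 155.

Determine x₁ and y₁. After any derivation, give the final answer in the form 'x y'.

√155 = [12; 2,4,2,24, …], period ℓ=4 (even) → k=3
i=0: a=12 ⇒ p=12, q=1
i=1: a=2 ⇒ p=25, q=2
i=2: a=4 ⇒ p=112, q=9
i=3: a=2 ⇒ p=249, q=20
(x₁, y₁) = (249, 20);  249² − 155·20² = 1 ✓

249 20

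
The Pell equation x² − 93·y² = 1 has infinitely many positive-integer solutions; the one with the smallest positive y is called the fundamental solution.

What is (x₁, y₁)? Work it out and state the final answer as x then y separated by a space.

12151 1260

[9; 1,1,1,4,6,4,1,1,1,18] for √93; ℓ=10 ⇒ convergent index 9
a_0=9:  p_0=9·1+0=9,  q_0=9·0+1=1
…
a_2=1:  p_2=1·10+9=19,  q_2=1·1+1=2
…
a_4=4:  p_4=4·29+19=135,  q_4=4·3+2=14
a_5=6:  p_5=6·135+29=839,  q_5=6·14+3=87
a_6=4:  p_6=4·839+135=3491,  q_6=4·87+14=362
a_7=1:  p_7=1·3491+839=4330,  q_7=1·362+87=449
a_8=1:  p_8=1·4330+3491=7821,  q_8=1·449+362=811
a_9=1:  p_9=1·7821+4330=12151,  q_9=1·811+449=1260
fundamental: x₁=12151, y₁=1260  (since 147646801 − 93·1587600 = 1)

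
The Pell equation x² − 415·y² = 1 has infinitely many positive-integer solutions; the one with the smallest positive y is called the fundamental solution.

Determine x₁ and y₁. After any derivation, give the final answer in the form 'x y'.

18412804 903849

√415 → a₀=20, period (2,1,2,4,6,…,1,2,40); ℓ=16 even so k=15
i=0: a=20 ⇒ p=20, q=1
i=1: a=2 ⇒ p=41, q=2
…
i=6: a=1 ⇒ p=5154, q=253
…
i=8: a=3 ⇒ p=33939, q=1666
…
i=12: a=4 ⇒ p=2110961, q=103623
i=13: a=2 ⇒ p=4730294, q=232201
i=14: a=1 ⇒ p=6841255, q=335824
i=15: a=2 ⇒ p=18412804, q=903849
fundamental: x₁=18412804, y₁=903849  (since 339031351142416 − 415·816943014801 = 1)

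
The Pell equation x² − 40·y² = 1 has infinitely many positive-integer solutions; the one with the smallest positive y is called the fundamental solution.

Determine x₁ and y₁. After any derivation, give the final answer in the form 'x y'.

19 3

d=40: √d = [6; 3,12] (ℓ=2, even), read p_1/q_1
i=0: a=6 ⇒ p=6, q=1
i=1: a=3 ⇒ p=19, q=3
→ (19, 3).  Check: 19²=361, 40·3²=360, difference 1.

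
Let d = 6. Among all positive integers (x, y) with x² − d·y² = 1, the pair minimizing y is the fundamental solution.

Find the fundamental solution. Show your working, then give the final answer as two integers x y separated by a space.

5 2

√6 → a₀=2, period (2,4); ℓ=2 even so k=1
a_0=2:  p_0=2·1+0=2,  q_0=2·0+1=1
a_1=2:  p_1=2·2+1=5,  q_1=2·1+0=2
fundamental: x₁=5, y₁=2  (since 25 − 6·4 = 1)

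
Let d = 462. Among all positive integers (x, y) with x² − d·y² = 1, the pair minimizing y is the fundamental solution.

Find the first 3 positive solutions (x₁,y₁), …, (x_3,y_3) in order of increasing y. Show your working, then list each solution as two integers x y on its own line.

d=462: √d = [21; 2,42] (ℓ=2, even), read p_1/q_1
i=0: a=21 ⇒ p=21, q=1
i=1: a=2 ⇒ p=43, q=2
fundamental: x₁=43, y₁=2  (since 1849 − 462·4 = 1)
n=2: (43,2)∘(43,2) = (43·43+462·2·2, 43·2+2·43) = (3697,172)
n=3: (3697,172)∘(43,2) = (43·3697+462·2·172, 43·172+2·3697) = (317899,14790)

43 2
3697 172
317899 14790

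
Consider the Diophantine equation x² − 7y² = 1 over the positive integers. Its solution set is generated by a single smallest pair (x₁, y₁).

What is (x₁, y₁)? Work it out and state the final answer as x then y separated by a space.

8 3

√7 = [2; 1,1,1,4, …], period ℓ=4 (even) → k=3
step 0: (2, 1)  from 2·(1,0) + (0,1)
…
step 2: (5, 2)  from 1·(3,1) + (2,1)
step 3: (8, 3)  from 1·(5,2) + (3,1)
→ (8, 3).  Check: 8²=64, 7·3²=63, difference 1.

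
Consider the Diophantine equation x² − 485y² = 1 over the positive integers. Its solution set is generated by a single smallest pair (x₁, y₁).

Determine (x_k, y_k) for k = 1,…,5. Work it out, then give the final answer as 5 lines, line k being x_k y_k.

[22; 44] for √485; ℓ=1 ⇒ convergent index 1
a_0=22:  p_0=22·1+0=22,  q_0=22·0+1=1
a_1=44:  p_1=44·22+1=969,  q_1=44·1+0=44
fundamental: x₁=969, y₁=44  (since 938961 − 485·1936 = 1)
k=2:  x_2 = 969·969+485·44·44 = 1877921,  y_2 = 969·44+44·969 = 85272
k=3:  x_3 = 969·1877921+485·44·85272 = 3639409929,  y_3 = 969·85272+44·1877921 = 165257092
k=4:  x_4 = 969·3639409929+485·44·165257092 = 7053174564481,  y_4 = 969·165257092+44·3639409929 = 320268159024
k=5:  x_5 = 969·7053174564481+485·44·320268159024 = 13669048666554249,  y_5 = 969·320268159024+44·7053174564481 = 620679526931420

969 44
1877921 85272
3639409929 165257092
7053174564481 320268159024
13669048666554249 620679526931420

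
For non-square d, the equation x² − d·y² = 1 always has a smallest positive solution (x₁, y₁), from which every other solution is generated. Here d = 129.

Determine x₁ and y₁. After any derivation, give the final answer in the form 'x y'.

√129 = [11; 2,1,3,1,6,1,3,1,2,22, …], period ℓ=10 (even) → k=9
k=0  a_k=11  p_k/q_k = 11/1
k=1  a_k=2  p_k/q_k = 23/2
k=2  a_k=1  p_k/q_k = 34/3
k=3  a_k=3  p_k/q_k = 125/11
…
k=8  a_k=1  p_k/q_k = 6031/531
k=9  a_k=2  p_k/q_k = 16855/1484
(x₁, y₁) = (16855, 1484);  16855² − 129·1484² = 1 ✓

16855 1484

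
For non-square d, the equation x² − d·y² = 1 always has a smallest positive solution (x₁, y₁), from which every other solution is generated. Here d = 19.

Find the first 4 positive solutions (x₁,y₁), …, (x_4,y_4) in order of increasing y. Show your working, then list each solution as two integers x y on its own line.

170 39
57799 13260
19651490 4508361
6681448801 1532829480

√19 = [4; 2,1,3,1,2,8, …], period ℓ=6 (even) → k=5
step 0: (4, 1)  from 4·(1,0) + (0,1)
…
step 4: (61, 14)  from 1·(48,11) + (13,3)
step 5: (170, 39)  from 2·(61,14) + (48,11)
fundamental: x₁=170, y₁=39  (since 28900 − 19·1521 = 1)
n=2: (170,39)∘(170,39) = (170·170+19·39·39, 170·39+39·170) = (57799,13260)
n=3: (57799,13260)∘(170,39) = (170·57799+19·39·13260, 170·13260+39·57799) = (19651490,4508361)
n=4: (19651490,4508361)∘(170,39) = (170·19651490+19·39·4508361, 170·4508361+39·19651490) = (6681448801,1532829480)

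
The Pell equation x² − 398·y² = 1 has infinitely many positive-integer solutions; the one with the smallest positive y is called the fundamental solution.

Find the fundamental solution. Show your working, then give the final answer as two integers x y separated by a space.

[19; 1,18,1,38] for √398; ℓ=4 ⇒ convergent index 3
i=0: a=19 ⇒ p=19, q=1
…
i=2: a=18 ⇒ p=379, q=19
i=3: a=1 ⇒ p=399, q=20
fundamental: x₁=399, y₁=20  (since 159201 − 398·400 = 1)

399 20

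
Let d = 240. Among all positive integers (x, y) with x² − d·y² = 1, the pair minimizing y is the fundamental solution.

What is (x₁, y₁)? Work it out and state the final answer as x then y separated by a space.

[15; 2,30] for √240; ℓ=2 ⇒ convergent index 1
step 0: (15, 1)  from 15·(1,0) + (0,1)
step 1: (31, 2)  from 2·(15,1) + (1,0)
→ (31, 2).  Check: 31²=961, 240·2²=960, difference 1.

31 2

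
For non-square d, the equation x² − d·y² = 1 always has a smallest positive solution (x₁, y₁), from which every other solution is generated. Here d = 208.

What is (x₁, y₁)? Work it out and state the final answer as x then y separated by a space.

649 45

√208 → a₀=14, period (2,2,1,2,2,28); ℓ=6 even so k=5
a_0=14:  p_0=14·1+0=14,  q_0=14·0+1=1
…
a_3=1:  p_3=1·72+29=101,  q_3=1·5+2=7
a_4=2:  p_4=2·101+72=274,  q_4=2·7+5=19
a_5=2:  p_5=2·274+101=649,  q_5=2·19+7=45
→ (649, 45).  Check: 649²=421201, 208·45²=421200, difference 1.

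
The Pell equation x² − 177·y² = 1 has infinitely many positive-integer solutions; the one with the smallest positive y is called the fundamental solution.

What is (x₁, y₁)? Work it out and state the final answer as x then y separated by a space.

62423 4692

√177 = [13; 3,3,2,8,2,3,3,26, …], period ℓ=8 (even) → k=7
a_0=13:  p_0=13·1+0=13,  q_0=13·0+1=1
a_1=3:  p_1=3·13+1=40,  q_1=3·1+0=3
a_2=3:  p_2=3·40+13=133,  q_2=3·3+1=10
a_3=2:  p_3=2·133+40=306,  q_3=2·10+3=23
a_4=8:  p_4=8·306+133=2581,  q_4=8·23+10=194
…
a_6=3:  p_6=3·5468+2581=18985,  q_6=3·411+194=1427
a_7=3:  p_7=3·18985+5468=62423,  q_7=3·1427+411=4692
fundamental: x₁=62423, y₁=4692  (since 3896630929 − 177·22014864 = 1)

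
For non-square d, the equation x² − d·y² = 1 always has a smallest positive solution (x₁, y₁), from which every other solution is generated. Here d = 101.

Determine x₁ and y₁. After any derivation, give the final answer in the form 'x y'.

√101 = [10; 20, …], period ℓ=1 (odd) → k=1
a_0=10:  p_0=10·1+0=10,  q_0=10·0+1=1
a_1=20:  p_1=20·10+1=201,  q_1=20·1+0=20
→ (201, 20).  Check: 201²=40401, 101·20²=40400, difference 1.

201 20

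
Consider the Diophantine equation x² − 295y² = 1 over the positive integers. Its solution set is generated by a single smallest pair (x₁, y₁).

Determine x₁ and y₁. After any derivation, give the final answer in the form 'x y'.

d=295: √d = [17; 5,1,2,3,2,6,2,3,2,1,5,34] (ℓ=12, even), read p_11/q_11
k=0  a_k=17  p_k/q_k = 17/1
k=1  a_k=5  p_k/q_k = 86/5
k=2  a_k=1  p_k/q_k = 103/6
k=3  a_k=2  p_k/q_k = 292/17
k=4  a_k=3  p_k/q_k = 979/57
k=5  a_k=2  p_k/q_k = 2250/131
…
k=7  a_k=2  p_k/q_k = 31208/1817
k=8  a_k=3  p_k/q_k = 108103/6294
k=9  a_k=2  p_k/q_k = 247414/14405
k=10  a_k=1  p_k/q_k = 355517/20699
k=11  a_k=5  p_k/q_k = 2024999/117900
→ (2024999, 117900).  Check: 2024999²=4100620950001, 295·117900²=4100620950000, difference 1.

2024999 117900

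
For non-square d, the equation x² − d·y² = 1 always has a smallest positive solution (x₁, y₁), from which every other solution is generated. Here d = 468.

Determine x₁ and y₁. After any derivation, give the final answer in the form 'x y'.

649 30

√468 → a₀=21, period (1,1,1,2,1,1,1,42); ℓ=8 even so k=7
a_0=21:  p_0=21·1+0=21,  q_0=21·0+1=1
…
a_2=1:  p_2=1·22+21=43,  q_2=1·1+1=2
…
a_6=1:  p_6=1·238+173=411,  q_6=1·11+8=19
a_7=1:  p_7=1·411+238=649,  q_7=1·19+11=30
(x₁, y₁) = (649, 30);  649² − 468·30² = 1 ✓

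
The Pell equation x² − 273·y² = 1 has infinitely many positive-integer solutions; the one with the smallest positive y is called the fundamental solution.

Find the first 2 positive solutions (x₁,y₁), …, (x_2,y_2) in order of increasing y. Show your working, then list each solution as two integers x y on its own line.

727 44
1057057 63976

√273 → a₀=16, period (1,1,10,1,1,32); ℓ=6 even so k=5
i=0: a=16 ⇒ p=16, q=1
…
i=3: a=10 ⇒ p=347, q=21
i=4: a=1 ⇒ p=380, q=23
i=5: a=1 ⇒ p=727, q=44
→ (727, 44).  Check: 727²=528529, 273·44²=528528, difference 1.
n=2: (727,44)∘(727,44) = (727·727+273·44·44, 727·44+44·727) = (1057057,63976)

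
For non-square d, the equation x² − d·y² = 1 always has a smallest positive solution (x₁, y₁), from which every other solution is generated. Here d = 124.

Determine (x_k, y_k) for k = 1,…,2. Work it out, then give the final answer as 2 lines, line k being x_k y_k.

4620799 414960
42703566796801 3834893506080

√124 → a₀=11, period (7,2,1,1,1,…,2,7,22); ℓ=16 even so k=15
step 0: (11, 1)  from 11·(1,0) + (0,1)
step 1: (78, 7)  from 7·(11,1) + (1,0)
…
step 4: (412, 37)  from 1·(245,22) + (167,15)
step 5: (657, 59)  from 1·(412,37) + (245,22)
…
step 7: (3040, 273)  from 1·(2383,214) + (657,59)
step 8: (14543, 1306)  from 4·(3040,273) + (2383,214)
step 9: (17583, 1579)  from 1·(14543,1306) + (3040,273)
step 10: (67292, 6043)  from 3·(17583,1579) + (14543,1306)
step 11: (84875, 7622)  from 1·(67292,6043) + (17583,1579)
…
step 13: (237042, 21287)  from 1·(152167,13665) + (84875,7622)
step 14: (626251, 56239)  from 2·(237042,21287) + (152167,13665)
step 15: (4620799, 414960)  from 7·(626251,56239) + (237042,21287)
(x₁, y₁) = (4620799, 414960);  4620799² − 124·414960² = 1 ✓
(x_2, y_2) = (4620799·4620799 + 124·414960·414960, 4620799·414960 + 414960·4620799) = (42703566796801, 3834893506080)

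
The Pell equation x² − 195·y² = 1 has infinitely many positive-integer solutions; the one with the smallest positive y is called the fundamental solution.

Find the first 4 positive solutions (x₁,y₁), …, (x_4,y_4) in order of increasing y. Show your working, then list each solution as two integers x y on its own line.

√195 = [13; 1,26, …], period ℓ=2 (even) → k=1
a_0=13:  p_0=13·1+0=13,  q_0=13·0+1=1
a_1=1:  p_1=1·13+1=14,  q_1=1·1+0=1
→ (14, 1).  Check: 14²=196, 195·1²=195, difference 1.
n=2: (14,1)∘(14,1) = (14·14+195·1·1, 14·1+1·14) = (391,28)
n=3: (391,28)∘(14,1) = (14·391+195·1·28, 14·28+1·391) = (10934,783)
n=4: (10934,783)∘(14,1) = (14·10934+195·1·783, 14·783+1·10934) = (305761,21896)

14 1
391 28
10934 783
305761 21896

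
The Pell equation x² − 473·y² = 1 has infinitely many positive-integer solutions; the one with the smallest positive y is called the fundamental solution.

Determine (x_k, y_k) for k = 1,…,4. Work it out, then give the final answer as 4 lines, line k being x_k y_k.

87 4
15137 696
2633751 121100
458257537 21070704

[21; 1,2,1,42] for √473; ℓ=4 ⇒ convergent index 3
a_0=21:  p_0=21·1+0=21,  q_0=21·0+1=1
a_1=1:  p_1=1·21+1=22,  q_1=1·1+0=1
a_2=2:  p_2=2·22+21=65,  q_2=2·1+1=3
a_3=1:  p_3=1·65+22=87,  q_3=1·3+1=4
→ (87, 4).  Check: 87²=7569, 473·4²=7568, difference 1.
(87+4√473)^2 = 15137 + 696√473
(87+4√473)^3 = 2633751 + 121100√473
(87+4√473)^4 = 458257537 + 21070704√473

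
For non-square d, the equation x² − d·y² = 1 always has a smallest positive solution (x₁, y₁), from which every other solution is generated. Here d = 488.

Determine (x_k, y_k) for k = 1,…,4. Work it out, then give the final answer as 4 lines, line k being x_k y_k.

d=488: √d = [22; 11,44] (ℓ=2, even), read p_1/q_1
i=0: a=22 ⇒ p=22, q=1
i=1: a=11 ⇒ p=243, q=11
fundamental: x₁=243, y₁=11  (since 59049 − 488·121 = 1)
(x_2, y_2) = (243·243 + 488·11·11, 243·11 + 11·243) = (118097, 5346)
(x_3, y_3) = (243·118097 + 488·11·5346, 243·5346 + 11·118097) = (57394899, 2598145)
(x_4, y_4) = (243·57394899 + 488·11·2598145, 243·2598145 + 11·57394899) = (27893802817, 1262693124)

243 11
118097 5346
57394899 2598145
27893802817 1262693124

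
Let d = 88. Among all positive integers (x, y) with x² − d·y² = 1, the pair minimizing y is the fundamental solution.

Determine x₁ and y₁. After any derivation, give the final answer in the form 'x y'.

197 21

[9; 2,1,1,1,2,18] for √88; ℓ=6 ⇒ convergent index 5
i=0: a=9 ⇒ p=9, q=1
i=1: a=2 ⇒ p=19, q=2
…
i=4: a=1 ⇒ p=75, q=8
i=5: a=2 ⇒ p=197, q=21
→ (197, 21).  Check: 197²=38809, 88·21²=38808, difference 1.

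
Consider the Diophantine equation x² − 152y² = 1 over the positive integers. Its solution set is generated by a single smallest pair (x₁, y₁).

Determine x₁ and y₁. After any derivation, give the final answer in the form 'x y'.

√152 = [12; 3,24, …], period ℓ=2 (even) → k=1
step 0: (12, 1)  from 12·(1,0) + (0,1)
step 1: (37, 3)  from 3·(12,1) + (1,0)
(x₁, y₁) = (37, 3);  37² − 152·3² = 1 ✓

37 3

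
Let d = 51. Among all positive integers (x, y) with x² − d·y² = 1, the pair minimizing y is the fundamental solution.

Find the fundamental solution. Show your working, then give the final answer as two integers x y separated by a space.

d=51: √d = [7; 7,14] (ℓ=2, even), read p_1/q_1
k=0  a_k=7  p_k/q_k = 7/1
k=1  a_k=7  p_k/q_k = 50/7
(x₁, y₁) = (50, 7);  50² − 51·7² = 1 ✓

50 7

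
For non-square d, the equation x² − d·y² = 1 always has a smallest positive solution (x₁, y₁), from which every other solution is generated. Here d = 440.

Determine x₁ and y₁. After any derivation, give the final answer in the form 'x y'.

[20; 1,40] for √440; ℓ=2 ⇒ convergent index 1
step 0: (20, 1)  from 20·(1,0) + (0,1)
step 1: (21, 1)  from 1·(20,1) + (1,0)
(x₁, y₁) = (21, 1);  21² − 440·1² = 1 ✓

21 1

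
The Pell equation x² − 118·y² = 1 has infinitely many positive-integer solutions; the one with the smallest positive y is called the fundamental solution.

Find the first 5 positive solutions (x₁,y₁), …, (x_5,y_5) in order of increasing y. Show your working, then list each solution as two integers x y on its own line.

d=118: √d = [10; 1,6,3,2,10,2,3,6,1,20] (ℓ=10, even), read p_9/q_9
step 0: (10, 1)  from 10·(1,0) + (0,1)
step 1: (11, 1)  from 1·(10,1) + (1,0)
step 2: (76, 7)  from 6·(11,1) + (10,1)
step 3: (239, 22)  from 3·(76,7) + (11,1)
step 4: (554, 51)  from 2·(239,22) + (76,7)
step 5: (5779, 532)  from 10·(554,51) + (239,22)
step 6: (12112, 1115)  from 2·(5779,532) + (554,51)
step 7: (42115, 3877)  from 3·(12112,1115) + (5779,532)
step 8: (264802, 24377)  from 6·(42115,3877) + (12112,1115)
step 9: (306917, 28254)  from 1·(264802,24377) + (42115,3877)
fundamental: x₁=306917, y₁=28254  (since 94198044889 − 118·798288516 = 1)
n=2: (306917,28254)∘(306917,28254) = (306917·306917+118·28254·28254, 306917·28254+28254·306917) = (188396089777,17343265836)
n=3: (188396089777,17343265836)∘(306917,28254) = (306917·188396089777+118·28254·17343265836, 306917·17343265836+28254·188396089777) = (115643925371868101,10645886241146970)
n=4: (115643925371868101,10645886241146970)∘(306917,28254) = (306917·115643925371868101+118·28254·10645886241146970, 306917·10645886241146970+28254·115643925371868101) = (70986173286526887819457,6534806934930865917144)
n=5: (70986173286526887819457,6534806934930865917144)∘(306917,28254) = (306917·70986173286526887819457+118·28254·6534806934930865917144, 306917·6534806934930865917144+28254·70986173286526887819457) = (43573726693046301732396700037,4011286680085707263143023126)

306917 28254
188396089777 17343265836
115643925371868101 10645886241146970
70986173286526887819457 6534806934930865917144
43573726693046301732396700037 4011286680085707263143023126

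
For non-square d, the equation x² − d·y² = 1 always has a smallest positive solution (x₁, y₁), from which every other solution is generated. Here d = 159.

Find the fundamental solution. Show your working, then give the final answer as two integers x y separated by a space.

√159 = [12; 1,1,1,1,3,1,1,1,1,24, …], period ℓ=10 (even) → k=9
step 0: (12, 1)  from 12·(1,0) + (0,1)
…
step 3: (38, 3)  from 1·(25,2) + (13,1)
…
step 5: (227, 18)  from 3·(63,5) + (38,3)
…
step 8: (807, 64)  from 1·(517,41) + (290,23)
step 9: (1324, 105)  from 1·(807,64) + (517,41)
→ (1324, 105).  Check: 1324²=1752976, 159·105²=1752975, difference 1.

1324 105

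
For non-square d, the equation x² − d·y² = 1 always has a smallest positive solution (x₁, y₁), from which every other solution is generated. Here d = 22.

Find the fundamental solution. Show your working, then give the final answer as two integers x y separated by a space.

197 42

√22 = [4; 1,2,4,2,1,8, …], period ℓ=6 (even) → k=5
i=0: a=4 ⇒ p=4, q=1
i=1: a=1 ⇒ p=5, q=1
i=2: a=2 ⇒ p=14, q=3
…
i=4: a=2 ⇒ p=136, q=29
i=5: a=1 ⇒ p=197, q=42
→ (197, 42).  Check: 197²=38809, 22·42²=38808, difference 1.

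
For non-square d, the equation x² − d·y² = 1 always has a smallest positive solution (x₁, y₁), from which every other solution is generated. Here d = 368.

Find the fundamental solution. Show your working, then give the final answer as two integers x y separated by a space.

√368 → a₀=19, period (5,2,5,38); ℓ=4 even so k=3
a_0=19:  p_0=19·1+0=19,  q_0=19·0+1=1
…
a_2=2:  p_2=2·96+19=211,  q_2=2·5+1=11
a_3=5:  p_3=5·211+96=1151,  q_3=5·11+5=60
fundamental: x₁=1151, y₁=60  (since 1324801 − 368·3600 = 1)

1151 60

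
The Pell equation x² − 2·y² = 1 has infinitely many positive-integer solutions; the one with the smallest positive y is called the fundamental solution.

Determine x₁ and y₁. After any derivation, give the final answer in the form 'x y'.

√2 = [1; 2, …], period ℓ=1 (odd) → k=1
a_0=1:  p_0=1·1+0=1,  q_0=1·0+1=1
a_1=2:  p_1=2·1+1=3,  q_1=2·1+0=2
(x₁, y₁) = (3, 2);  3² − 2·2² = 1 ✓

3 2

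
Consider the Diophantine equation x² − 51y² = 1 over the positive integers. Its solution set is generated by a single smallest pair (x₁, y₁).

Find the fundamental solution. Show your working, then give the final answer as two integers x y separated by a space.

50 7

[7; 7,14] for √51; ℓ=2 ⇒ convergent index 1
k=0  a_k=7  p_k/q_k = 7/1
k=1  a_k=7  p_k/q_k = 50/7
fundamental: x₁=50, y₁=7  (since 2500 − 51·49 = 1)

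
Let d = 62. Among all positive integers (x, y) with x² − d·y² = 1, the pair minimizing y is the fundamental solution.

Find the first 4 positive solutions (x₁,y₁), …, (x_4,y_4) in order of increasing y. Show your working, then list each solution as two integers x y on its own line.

63 8
7937 1008
999999 127000
125991937 16000992

√62 → a₀=7, period (1,6,1,14); ℓ=4 even so k=3
i=0: a=7 ⇒ p=7, q=1
…
i=2: a=6 ⇒ p=55, q=7
i=3: a=1 ⇒ p=63, q=8
(x₁, y₁) = (63, 8);  63² − 62·8² = 1 ✓
(x_2, y_2) = (63·63 + 62·8·8, 63·8 + 8·63) = (7937, 1008)
(x_3, y_3) = (63·7937 + 62·8·1008, 63·1008 + 8·7937) = (999999, 127000)
(x_4, y_4) = (63·999999 + 62·8·127000, 63·127000 + 8·999999) = (125991937, 16000992)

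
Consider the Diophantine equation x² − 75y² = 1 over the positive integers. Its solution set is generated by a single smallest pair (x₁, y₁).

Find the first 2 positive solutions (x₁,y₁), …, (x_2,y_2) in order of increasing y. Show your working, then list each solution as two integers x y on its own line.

26 3
1351 156

√75 = [8; 1,1,1,16, …], period ℓ=4 (even) → k=3
k=0  a_k=8  p_k/q_k = 8/1
…
k=2  a_k=1  p_k/q_k = 17/2
k=3  a_k=1  p_k/q_k = 26/3
fundamental: x₁=26, y₁=3  (since 676 − 75·9 = 1)
(26+3√75)^2 = 1351 + 156√75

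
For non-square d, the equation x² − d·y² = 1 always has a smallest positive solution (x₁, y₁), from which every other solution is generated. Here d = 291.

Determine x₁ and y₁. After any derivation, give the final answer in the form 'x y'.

290 17

d=291: √d = [17; 17,34] (ℓ=2, even), read p_1/q_1
step 0: (17, 1)  from 17·(1,0) + (0,1)
step 1: (290, 17)  from 17·(17,1) + (1,0)
fundamental: x₁=290, y₁=17  (since 84100 − 291·289 = 1)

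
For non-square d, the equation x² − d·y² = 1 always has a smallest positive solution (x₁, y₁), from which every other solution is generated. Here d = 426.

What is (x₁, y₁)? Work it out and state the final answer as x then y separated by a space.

[20; 1,1,1,3,2,6,2,3,1,1,1,40] for √426; ℓ=12 ⇒ convergent index 11
a_0=20:  p_0=20·1+0=20,  q_0=20·0+1=1
a_1=1:  p_1=1·20+1=21,  q_1=1·1+0=1
…
a_4=3:  p_4=3·62+41=227,  q_4=3·3+2=11
a_5=2:  p_5=2·227+62=516,  q_5=2·11+3=25
…
a_7=2:  p_7=2·3323+516=7162,  q_7=2·161+25=347
…
a_10=1:  p_10=1·31971+24809=56780,  q_10=1·1549+1202=2751
a_11=1:  p_11=1·56780+31971=88751,  q_11=1·2751+1549=4300
→ (88751, 4300).  Check: 88751²=7876740001, 426·4300²=7876740000, difference 1.

88751 4300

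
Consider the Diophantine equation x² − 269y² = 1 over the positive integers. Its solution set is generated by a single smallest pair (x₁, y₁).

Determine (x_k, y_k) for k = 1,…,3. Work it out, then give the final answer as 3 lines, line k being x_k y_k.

√269 → a₀=16, period (2,2,32); ℓ=3 odd so k=5
step 0: (16, 1)  from 16·(1,0) + (0,1)
…
step 2: (82, 5)  from 2·(33,2) + (16,1)
…
step 4: (5396, 329)  from 2·(2657,162) + (82,5)
step 5: (13449, 820)  from 2·(5396,329) + (2657,162)
→ (13449, 820).  Check: 13449²=180875601, 269·820²=180875600, difference 1.
(13449+820√269)^2 = 361751201 + 22056360√269
(13449+820√269)^3 = 9730383791049 + 593271970460√269

13449 820
361751201 22056360
9730383791049 593271970460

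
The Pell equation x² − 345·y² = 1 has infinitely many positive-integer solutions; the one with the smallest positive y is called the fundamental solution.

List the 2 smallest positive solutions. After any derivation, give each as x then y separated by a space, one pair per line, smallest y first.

√345 = [18; 1,1,2,1,6,1,2,1,1,36, …], period ℓ=10 (even) → k=9
step 0: (18, 1)  from 18·(1,0) + (0,1)
…
step 2: (37, 2)  from 1·(19,1) + (18,1)
step 3: (93, 5)  from 2·(37,2) + (19,1)
step 4: (130, 7)  from 1·(93,5) + (37,2)
step 5: (873, 47)  from 6·(130,7) + (93,5)
step 6: (1003, 54)  from 1·(873,47) + (130,7)
step 7: (2879, 155)  from 2·(1003,54) + (873,47)
step 8: (3882, 209)  from 1·(2879,155) + (1003,54)
step 9: (6761, 364)  from 1·(3882,209) + (2879,155)
→ (6761, 364).  Check: 6761²=45711121, 345·364²=45711120, difference 1.
k=2:  x_2 = 6761·6761+345·364·364 = 91422241,  y_2 = 6761·364+364·6761 = 4922008

6761 364
91422241 4922008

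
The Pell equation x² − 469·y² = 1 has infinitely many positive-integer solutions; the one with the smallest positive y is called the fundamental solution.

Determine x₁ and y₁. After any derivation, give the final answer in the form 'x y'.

d=469: √d = [21; 1,1,1,10,6,10,1,1,1,42] (ℓ=10, even), read p_9/q_9
k=0  a_k=21  p_k/q_k = 21/1
k=1  a_k=1  p_k/q_k = 22/1
k=2  a_k=1  p_k/q_k = 43/2
k=3  a_k=1  p_k/q_k = 65/3
…
k=6  a_k=10  p_k/q_k = 42923/1982
…
k=8  a_k=1  p_k/q_k = 90069/4159
k=9  a_k=1  p_k/q_k = 137215/6336
→ (137215, 6336).  Check: 137215²=18827956225, 469·6336²=18827956224, difference 1.

137215 6336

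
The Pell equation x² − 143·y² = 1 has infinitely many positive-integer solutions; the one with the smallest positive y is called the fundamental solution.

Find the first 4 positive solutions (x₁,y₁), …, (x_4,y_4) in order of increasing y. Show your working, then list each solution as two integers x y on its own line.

12 1
287 24
6876 575
164737 13776

√143 → a₀=11, period (1,22); ℓ=2 even so k=1
k=0  a_k=11  p_k/q_k = 11/1
k=1  a_k=1  p_k/q_k = 12/1
fundamental: x₁=12, y₁=1  (since 144 − 143·1 = 1)
(12+1√143)^2 = 287 + 24√143
(12+1√143)^3 = 6876 + 575√143
(12+1√143)^4 = 164737 + 13776√143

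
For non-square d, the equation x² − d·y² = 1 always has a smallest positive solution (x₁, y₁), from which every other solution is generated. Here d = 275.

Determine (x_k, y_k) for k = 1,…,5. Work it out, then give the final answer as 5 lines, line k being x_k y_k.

[16; 1,1,2,1,1,32] for √275; ℓ=6 ⇒ convergent index 5
i=0: a=16 ⇒ p=16, q=1
…
i=2: a=1 ⇒ p=33, q=2
i=3: a=2 ⇒ p=83, q=5
i=4: a=1 ⇒ p=116, q=7
i=5: a=1 ⇒ p=199, q=12
fundamental: x₁=199, y₁=12  (since 39601 − 275·144 = 1)
(x_2, y_2) = (199·199 + 275·12·12, 199·12 + 12·199) = (79201, 4776)
(x_3, y_3) = (199·79201 + 275·12·4776, 199·4776 + 12·79201) = (31521799, 1900836)
(x_4, y_4) = (199·31521799 + 275·12·1900836, 199·1900836 + 12·31521799) = (12545596801, 756527952)
(x_5, y_5) = (199·12545596801 + 275·12·756527952, 199·756527952 + 12·12545596801) = (4993116004999, 301096224060)

199 12
79201 4776
31521799 1900836
12545596801 756527952
4993116004999 301096224060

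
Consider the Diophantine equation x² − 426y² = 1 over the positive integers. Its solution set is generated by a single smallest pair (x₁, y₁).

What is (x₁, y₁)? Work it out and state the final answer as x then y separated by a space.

d=426: √d = [20; 1,1,1,3,2,6,2,3,1,1,1,40] (ℓ=12, even), read p_11/q_11
i=0: a=20 ⇒ p=20, q=1
i=1: a=1 ⇒ p=21, q=1
i=2: a=1 ⇒ p=41, q=2
i=3: a=1 ⇒ p=62, q=3
…
i=5: a=2 ⇒ p=516, q=25
…
i=7: a=2 ⇒ p=7162, q=347
i=8: a=3 ⇒ p=24809, q=1202
i=9: a=1 ⇒ p=31971, q=1549
i=10: a=1 ⇒ p=56780, q=2751
i=11: a=1 ⇒ p=88751, q=4300
→ (88751, 4300).  Check: 88751²=7876740001, 426·4300²=7876740000, difference 1.

88751 4300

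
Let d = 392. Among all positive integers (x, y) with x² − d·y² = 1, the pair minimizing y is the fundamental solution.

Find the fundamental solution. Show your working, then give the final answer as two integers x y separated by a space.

[19; 1,3,1,38] for √392; ℓ=4 ⇒ convergent index 3
a_0=19:  p_0=19·1+0=19,  q_0=19·0+1=1
a_1=1:  p_1=1·19+1=20,  q_1=1·1+0=1
a_2=3:  p_2=3·20+19=79,  q_2=3·1+1=4
a_3=1:  p_3=1·79+20=99,  q_3=1·4+1=5
(x₁, y₁) = (99, 5);  99² − 392·5² = 1 ✓

99 5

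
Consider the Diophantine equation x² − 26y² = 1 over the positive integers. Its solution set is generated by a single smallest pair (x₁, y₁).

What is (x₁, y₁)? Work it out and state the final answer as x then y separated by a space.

d=26: √d = [5; 10] (ℓ=1, odd), read p_1/q_1
step 0: (5, 1)  from 5·(1,0) + (0,1)
step 1: (51, 10)  from 10·(5,1) + (1,0)
(x₁, y₁) = (51, 10);  51² − 26·10² = 1 ✓

51 10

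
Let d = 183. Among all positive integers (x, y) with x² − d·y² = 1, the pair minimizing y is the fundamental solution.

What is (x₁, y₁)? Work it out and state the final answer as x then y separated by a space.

487 36

√183 = [13; 1,1,8,1,1,26, …], period ℓ=6 (even) → k=5
k=0  a_k=13  p_k/q_k = 13/1
…
k=2  a_k=1  p_k/q_k = 27/2
k=3  a_k=8  p_k/q_k = 230/17
k=4  a_k=1  p_k/q_k = 257/19
k=5  a_k=1  p_k/q_k = 487/36
→ (487, 36).  Check: 487²=237169, 183·36²=237168, difference 1.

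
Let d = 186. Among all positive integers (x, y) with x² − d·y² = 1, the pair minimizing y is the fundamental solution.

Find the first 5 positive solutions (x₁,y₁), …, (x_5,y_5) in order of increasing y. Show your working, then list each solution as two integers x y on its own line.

7501 550
112530001 8251100
1688175067501 123783001650
25326002250120001 1856992582502200
379940684068125187501 27858602598915002750

d=186: √d = [13; 1,1,1,3,4,3,1,1,1,26] (ℓ=10, even), read p_9/q_9
k=0  a_k=13  p_k/q_k = 13/1
…
k=4  a_k=3  p_k/q_k = 150/11
k=5  a_k=4  p_k/q_k = 641/47
…
k=7  a_k=1  p_k/q_k = 2714/199
k=8  a_k=1  p_k/q_k = 4787/351
k=9  a_k=1  p_k/q_k = 7501/550
→ (7501, 550).  Check: 7501²=56265001, 186·550²=56265000, difference 1.
(x_2, y_2) = (7501·7501 + 186·550·550, 7501·550 + 550·7501) = (112530001, 8251100)
(x_3, y_3) = (7501·112530001 + 186·550·8251100, 7501·8251100 + 550·112530001) = (1688175067501, 123783001650)
(x_4, y_4) = (7501·1688175067501 + 186·550·123783001650, 7501·123783001650 + 550·1688175067501) = (25326002250120001, 1856992582502200)
(x_5, y_5) = (7501·25326002250120001 + 186·550·1856992582502200, 7501·1856992582502200 + 550·25326002250120001) = (379940684068125187501, 27858602598915002750)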